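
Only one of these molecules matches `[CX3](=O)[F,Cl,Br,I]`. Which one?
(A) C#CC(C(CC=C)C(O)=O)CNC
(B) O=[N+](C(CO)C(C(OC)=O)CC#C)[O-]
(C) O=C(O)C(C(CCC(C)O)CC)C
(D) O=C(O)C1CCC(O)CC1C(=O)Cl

D

[CX3](=O)[F,Cl,Br,I] describes a carbonyl carbon bonded to a halogen (an acyl halide).
(A) has a carboxylic acid group (-C(=O)OH) but the carbonyl is bonded to -OH, not to a halogen.
(B) has a methyl-ester group (-C(=O)OCH3) but the carbonyl is bonded to -O-C, not to a halogen.
(C) has a carboxylic acid group (-C(=O)OH) but the carbonyl is bonded to -OH, not to a halogen.
(D) contains an acyl chloride (-C(=O)Cl), which satisfies every atom and bond constraint.
So the answer is (D).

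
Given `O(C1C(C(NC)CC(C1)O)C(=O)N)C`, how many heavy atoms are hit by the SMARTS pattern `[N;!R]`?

The query [N;!R] means: aliphatic nitrogen not in a ring.
Check the 14 heavy atoms by environment: 6× C (in 6-ring) → no; 3× O (acyclic) → no; 2× N (acyclic) → match; 3× C (acyclic) → no.
That gives 2 matching atoms.

2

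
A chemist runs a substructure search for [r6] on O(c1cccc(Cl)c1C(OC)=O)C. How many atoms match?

The query [r6] means: r6 matches atoms in a six-membered ring.
Check the 13 heavy atoms by environment: 6× c (aromatic, in 6-ring) → match; 3× C (acyclic) → no; 3× O (acyclic) → no; 1× Cl (acyclic) → no.
That gives 6 matching atoms.

6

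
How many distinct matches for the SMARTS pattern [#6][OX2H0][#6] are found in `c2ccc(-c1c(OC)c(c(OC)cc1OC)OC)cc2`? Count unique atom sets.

[#6][OX2H0][#6] is the SMARTS for an ether: an aliphatic oxygen bridging two carbons with no H on the oxygen.
The molecule carries 4 separate instances of a methoxy ether (-OCH3) meeting every constraint; each maps to a distinct set of atoms, giving 4 matches.

4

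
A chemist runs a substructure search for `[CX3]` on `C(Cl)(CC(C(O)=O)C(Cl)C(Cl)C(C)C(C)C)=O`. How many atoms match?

The query [CX3] means: C with X3: aliphatic carbon with exactly 3 total connections.
Check the 17 heavy atoms by environment: 9× C (X4) → no; 3× Cl (X1) → no; 2× C (X3) → match; 2× O (X1) → no; 1× O (X2) → no.
That gives 2 matching atoms.

2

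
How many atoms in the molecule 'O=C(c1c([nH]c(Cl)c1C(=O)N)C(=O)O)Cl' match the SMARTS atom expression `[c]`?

4

The query [c] means: lowercase c matches aromatic carbon only.
Check the 15 heavy atoms by environment: 1× n (aromatic) → no; 4× c (aromatic) → match; 3× C → no; 4× O → no; 1× N → no; 2× Cl → no.
That gives 4 matching atoms.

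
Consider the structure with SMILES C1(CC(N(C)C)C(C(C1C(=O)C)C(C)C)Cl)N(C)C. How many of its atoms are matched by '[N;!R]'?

2

The query [N;!R] means: aliphatic nitrogen not in a ring.
Check the 19 heavy atoms by environment: 6× C (in 6-ring) → no; 2× N (acyclic) → match; 9× C (acyclic) → no; 1× Cl (acyclic) → no; 1× O (acyclic) → no.
That gives 2 matching atoms.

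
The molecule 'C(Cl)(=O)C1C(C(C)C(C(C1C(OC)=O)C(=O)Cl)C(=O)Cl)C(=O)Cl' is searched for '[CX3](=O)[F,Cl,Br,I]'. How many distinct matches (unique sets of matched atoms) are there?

4

[CX3](=O)[F,Cl,Br,I] is the SMARTS for an acyl halide: a carbonyl carbon bonded to a halogen.
The molecule carries 4 separate instances of an acyl chloride (-C(=O)Cl) meeting every constraint; each maps to a distinct set of atoms, giving 4 matches.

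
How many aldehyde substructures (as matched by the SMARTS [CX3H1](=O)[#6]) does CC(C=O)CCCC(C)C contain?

1

[CX3H1](=O)[#6] is the SMARTS for an aldehyde: an sp2 carbon with one H, double-bonded to O and single-bonded to carbon.
Exactly one fragment in the molecule meets all constraints, giving 1 match.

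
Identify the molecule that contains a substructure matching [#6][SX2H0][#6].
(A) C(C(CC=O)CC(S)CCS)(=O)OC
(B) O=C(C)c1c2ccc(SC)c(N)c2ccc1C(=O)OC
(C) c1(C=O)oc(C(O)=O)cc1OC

B

[#6][SX2H0][#6] describes an aliphatic sulfur bridging two carbons with no H on the sulfur (a thioether).
(A) has a thiol (-SH) but the sulfur has H1, not H0 bridging two carbons.
(B) contains a methylthio ether (-SCH3), which satisfies every atom and bond constraint.
(C) has a methoxy ether (-OCH3) but the bridging atom is O, not S.
So the answer is (B).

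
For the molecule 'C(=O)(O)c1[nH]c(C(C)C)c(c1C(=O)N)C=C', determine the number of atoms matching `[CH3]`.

2

The query [CH3] means: aliphatic carbon with exactly three hydrogens.
Check the 16 heavy atoms by environment: 1× n (aromatic, H1) → no; 4× c (aromatic, H0) → no; 2× C (H0) → no; 2× O (H0) → no; 1× N (H2) → no; 2× C (H1) → no; 1× C (H2) → no; 1× O (H1) → no; 2× C (H3) → match.
That gives 2 matching atoms.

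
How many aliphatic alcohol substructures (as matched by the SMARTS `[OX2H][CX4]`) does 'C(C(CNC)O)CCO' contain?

[OX2H][CX4] is the SMARTS for an aliphatic alcohol: a hydroxyl oxygen bound to an sp3 (X4) carbon.
The molecule carries 2 separate instances of a hydroxyl group (-OH) meeting every constraint; each maps to a distinct set of atoms, giving 2 matches.

2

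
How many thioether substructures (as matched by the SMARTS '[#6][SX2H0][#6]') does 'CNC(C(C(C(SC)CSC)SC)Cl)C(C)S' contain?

[#6][SX2H0][#6] is the SMARTS for a thioether: an aliphatic sulfur bridging two carbons with no H on the sulfur.
The molecule carries 3 separate instances of a methylthio ether (-SCH3) meeting every constraint; each maps to a distinct set of atoms, giving 3 matches.

3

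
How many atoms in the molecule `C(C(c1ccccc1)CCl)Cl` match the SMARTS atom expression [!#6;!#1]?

2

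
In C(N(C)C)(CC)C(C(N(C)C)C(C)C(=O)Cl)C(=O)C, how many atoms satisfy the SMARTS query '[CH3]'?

7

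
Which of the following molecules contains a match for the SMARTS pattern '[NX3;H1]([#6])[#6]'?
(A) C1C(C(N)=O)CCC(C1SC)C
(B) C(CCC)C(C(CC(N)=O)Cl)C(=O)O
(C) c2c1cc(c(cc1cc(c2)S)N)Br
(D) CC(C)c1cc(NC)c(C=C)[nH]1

[NX3;H1]([#6])[#6] describes a trivalent nitrogen with one H, bonded to two carbons (a secondary amine).
(A) has a primary amide (-C(=O)NH2) but the -C(=O)NH2 nitrogen has H2, not H1.
(B) has a primary amide (-C(=O)NH2) but the -C(=O)NH2 nitrogen has H2, not H1.
(C) has a primary amino group (-NH2) but the nitrogen has H2 and only one carbon neighbour.
(D) contains an N-methylamino group (-NHCH3), which satisfies every atom and bond constraint.
So the answer is (D).

D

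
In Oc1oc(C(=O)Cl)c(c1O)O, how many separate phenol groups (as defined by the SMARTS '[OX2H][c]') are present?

[OX2H][c] is the SMARTS for a phenol: a hydroxyl oxygen attached to an aromatic carbon.
The molecule carries 3 separate instances of a hydroxyl group (-OH) meeting every constraint; each maps to a distinct set of atoms, giving 3 matches.

3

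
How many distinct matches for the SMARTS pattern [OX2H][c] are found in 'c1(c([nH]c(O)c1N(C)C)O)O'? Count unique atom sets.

3

[OX2H][c] is the SMARTS for a phenol: a hydroxyl oxygen attached to an aromatic carbon.
The molecule carries 3 separate instances of a hydroxyl group (-OH) meeting every constraint; each maps to a distinct set of atoms, giving 3 matches.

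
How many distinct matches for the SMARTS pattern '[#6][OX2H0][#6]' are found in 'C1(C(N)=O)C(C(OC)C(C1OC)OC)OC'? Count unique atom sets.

4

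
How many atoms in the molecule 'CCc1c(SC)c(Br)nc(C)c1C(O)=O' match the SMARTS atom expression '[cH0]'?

The query [cH0] means: aromatic carbon with no attached hydrogen (substituted or ring-fusion).
Check the 15 heavy atoms by environment: 1× n (aromatic, H0) → no; 5× c (aromatic, H0) → match; 1× C (H0) → no; 1× O (H0) → no; 1× O (H1) → no; 1× S (H0) → no; 3× C (H3) → no; 1× C (H2) → no; 1× Br (H0) → no.
That gives 5 matching atoms.

5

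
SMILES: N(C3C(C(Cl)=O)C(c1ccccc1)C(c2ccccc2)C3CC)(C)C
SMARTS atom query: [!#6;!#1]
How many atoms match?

3

The query [!#6;!#1] means: not carbon and not hydrogen — any heteroatom.
Check the 25 heavy atoms by environment: 10× C → no; 1× O → match; 1× Cl → match; 1× N → match; 12× c (aromatic) → no.
Summing the matching environments: 1 + 1 + 1 = 3 matching atoms.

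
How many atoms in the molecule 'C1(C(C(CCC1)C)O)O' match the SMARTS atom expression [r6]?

6

The query [r6] means: r6 matches atoms in a six-membered ring.
Check the 9 heavy atoms by environment: 6× C (in 6-ring) → match; 1× C (acyclic) → no; 2× O (acyclic) → no.
That gives 6 matching atoms.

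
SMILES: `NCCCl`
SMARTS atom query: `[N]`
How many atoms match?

1

The query [N] means: uppercase N matches aliphatic (non-aromatic) nitrogen only.
Check the 4 heavy atoms by environment: 2× C → no; 1× N → match; 1× Cl → no.
That gives 1 matching atom.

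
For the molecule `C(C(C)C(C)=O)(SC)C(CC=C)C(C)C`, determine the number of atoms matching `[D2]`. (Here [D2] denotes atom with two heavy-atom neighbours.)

3

Check the 15 heavy atoms by environment: 2× C (D2) → match; 5× C (D3) → no; 6× C (D1) → no; 1× S (D2) → match; 1× O (D1) → no.
Summing the matching environments: 2 + 1 = 3 matching atoms.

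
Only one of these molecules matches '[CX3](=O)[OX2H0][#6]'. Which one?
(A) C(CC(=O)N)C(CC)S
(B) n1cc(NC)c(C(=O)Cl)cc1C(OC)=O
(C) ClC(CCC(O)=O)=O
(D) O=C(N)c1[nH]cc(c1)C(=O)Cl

[CX3](=O)[OX2H0][#6] describes a carbonyl carbon bonded to an oxygen that is itself bonded to carbon (no H on that O) (an ester).
(A) has a primary amide (-C(=O)NH2) but the carbonyl is bonded to N, not to an O-C linkage.
(B) contains a methyl-ester group (-C(=O)OCH3), which satisfies every atom and bond constraint.
(C) has a carboxylic acid group (-C(=O)OH) but the singly-bonded O carries H (OX2H1, not H0).
(D) has a primary amide (-C(=O)NH2) but the carbonyl is bonded to N, not to an O-C linkage.
So the answer is (B).

B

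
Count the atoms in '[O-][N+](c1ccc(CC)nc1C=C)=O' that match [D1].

The query [D1] means: atom with exactly one heavy-atom neighbour (degree 1).
Check the 13 heavy atoms by environment: 1× n (aromatic, D2) → no; 3× c (aromatic, D3) → no; 2× c (aromatic, D2) → no; 2× C (D2) → no; 2× C (D1) → match; 1× N (charge +1, D3) → no; 1× O (charge -1, D1) → match; 1× O (D1) → match.
Summing the matching environments: 2 + 1 + 1 = 4 matching atoms.

4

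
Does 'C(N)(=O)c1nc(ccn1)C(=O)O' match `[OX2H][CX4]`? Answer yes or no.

No

The pattern [OX2H][CX4] describes a hydroxyl oxygen bound to an sp3 (X4) carbon — an aliphatic alcohol.
The closest candidate here is a carboxylic acid group (-C(=O)OH), but the -OH is on a CX3 carbonyl carbon, not a CX4 carbon. No other fragment satisfies the full query, so there is no match.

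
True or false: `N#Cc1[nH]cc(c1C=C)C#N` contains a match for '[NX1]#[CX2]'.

True

The pattern [NX1]#[CX2] describes a nitrogen triple-bonded to a two-connected carbon — a nitrile.
The molecule carries a nitrile (-C#N), whose atoms satisfy every constraint of the query, so the pattern matches.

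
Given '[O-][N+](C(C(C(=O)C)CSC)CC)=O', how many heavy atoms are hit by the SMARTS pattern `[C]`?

8

Check the 13 heavy atoms by environment: 8× C → match; 1× S → no; 2× O → no; 1× N (charge +1) → no; 1× O (charge -1) → no.
That gives 8 matching atoms.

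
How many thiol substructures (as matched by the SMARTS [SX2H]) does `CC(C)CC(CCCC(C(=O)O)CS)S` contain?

[SX2H] is the SMARTS for a thiol: an aliphatic sulfur with two connections, one being H.
The molecule carries 2 separate instances of a thiol (-SH) meeting every constraint; each maps to a distinct set of atoms, giving 2 matches.

2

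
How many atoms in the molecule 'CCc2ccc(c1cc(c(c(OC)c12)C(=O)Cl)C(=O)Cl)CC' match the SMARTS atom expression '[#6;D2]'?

5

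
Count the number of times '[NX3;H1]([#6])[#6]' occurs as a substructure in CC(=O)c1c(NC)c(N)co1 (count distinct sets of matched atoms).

1

[NX3;H1]([#6])[#6] is the SMARTS for a secondary amine: a trivalent nitrogen with one H, bonded to two carbons.
Exactly one fragment in the molecule meets all constraints, giving 1 match.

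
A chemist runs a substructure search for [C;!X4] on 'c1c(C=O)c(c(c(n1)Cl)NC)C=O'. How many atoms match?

2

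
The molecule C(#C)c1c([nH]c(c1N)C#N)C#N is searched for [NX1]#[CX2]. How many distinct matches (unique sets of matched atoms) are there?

2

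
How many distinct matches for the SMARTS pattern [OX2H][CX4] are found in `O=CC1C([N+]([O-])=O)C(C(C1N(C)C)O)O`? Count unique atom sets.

[OX2H][CX4] is the SMARTS for an aliphatic alcohol: a hydroxyl oxygen bound to an sp3 (X4) carbon.
The molecule carries 2 separate instances of a hydroxyl group (-OH) meeting every constraint; each maps to a distinct set of atoms, giving 2 matches.

2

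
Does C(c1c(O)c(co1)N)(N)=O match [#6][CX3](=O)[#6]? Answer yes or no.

The pattern [#6][CX3](=O)[#6] describes a carbonyl carbon (no H) flanked by two carbons — a ketone.
The closest candidate here is a primary amide (-C(=O)NH2), but one neighbour of the carbonyl carbon is N, not C. No other fragment satisfies the full query, so there is no match.

No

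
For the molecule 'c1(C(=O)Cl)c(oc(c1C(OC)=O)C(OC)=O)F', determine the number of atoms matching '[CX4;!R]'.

The query [CX4;!R] means: aliphatic carbon with four total connections, not in a ring.
Check the 17 heavy atoms by environment: 1× o (aromatic, X2, in 5-ring) → no; 4× c (aromatic, X3, in 5-ring) → no; 3× C (X3, acyclic) → no; 3× O (X1, acyclic) → no; 1× Cl (X1, acyclic) → no; 2× O (X2, acyclic) → no; 2× C (X4, acyclic) → match; 1× F (X1, acyclic) → no.
That gives 2 matching atoms.

2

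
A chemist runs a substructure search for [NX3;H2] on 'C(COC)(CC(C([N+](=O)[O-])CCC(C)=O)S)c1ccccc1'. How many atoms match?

0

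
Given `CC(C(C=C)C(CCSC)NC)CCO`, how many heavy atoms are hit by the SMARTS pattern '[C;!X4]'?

The query [C;!X4] means: aliphatic carbon that does not have four total connections.
Check the 15 heavy atoms by environment: 10× C (X4) → no; 1× O (X2) → no; 1× S (X2) → no; 2× C (X3) → match; 1× N (X3) → no.
That gives 2 matching atoms.

2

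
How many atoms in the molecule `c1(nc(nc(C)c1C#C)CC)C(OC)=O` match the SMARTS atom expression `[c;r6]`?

The query [c;r6] means: aromatic carbon that belongs to a six-membered ring.
Check the 15 heavy atoms by environment: 2× n (aromatic, in 6-ring) → no; 4× c (aromatic, in 6-ring) → match; 7× C (acyclic) → no; 2× O (acyclic) → no.
That gives 4 matching atoms.

4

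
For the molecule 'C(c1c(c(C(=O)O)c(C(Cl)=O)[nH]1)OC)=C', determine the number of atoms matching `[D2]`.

3

The query [D2] means: atom with exactly two heavy-atom neighbours.
Check the 15 heavy atoms by environment: 1× n (aromatic, D2) → match; 4× c (aromatic, D3) → no; 2× C (D3) → no; 3× O (D1) → no; 1× O (D2) → match; 2× C (D1) → no; 1× C (D2) → match; 1× Cl (D1) → no.
Summing the matching environments: 1 + 1 + 1 = 3 matching atoms.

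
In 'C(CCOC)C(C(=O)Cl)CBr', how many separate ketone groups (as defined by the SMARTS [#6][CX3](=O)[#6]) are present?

0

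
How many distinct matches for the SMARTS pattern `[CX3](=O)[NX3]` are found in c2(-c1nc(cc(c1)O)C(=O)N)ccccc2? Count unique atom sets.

1

[CX3](=O)[NX3] is the SMARTS for an amide: a carbonyl carbon bonded to a trivalent nitrogen.
Exactly one fragment in the molecule meets all constraints, giving 1 match.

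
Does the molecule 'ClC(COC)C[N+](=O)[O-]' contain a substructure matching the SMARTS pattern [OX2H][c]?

The pattern [OX2H][c] describes a hydroxyl oxygen attached to an aromatic carbon — a phenol.
The closest candidate here is a methoxy ether (-OCH3), but the oxygen has H0, not H1. No other fragment satisfies the full query, so there is no match.

No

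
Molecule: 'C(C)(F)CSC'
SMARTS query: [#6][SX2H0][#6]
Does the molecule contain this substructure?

The pattern [#6][SX2H0][#6] describes an aliphatic sulfur bridging two carbons with no H on the sulfur — a thioether.
The molecule carries a methylthio ether (-SCH3), whose atoms satisfy every constraint of the query, so the pattern matches.

Yes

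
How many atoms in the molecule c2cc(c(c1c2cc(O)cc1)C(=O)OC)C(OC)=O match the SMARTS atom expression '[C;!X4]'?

2

The query [C;!X4] means: aliphatic carbon that does not have four total connections.
Check the 19 heavy atoms by environment: 10× c (aromatic, X3) → no; 2× C (X3) → match; 2× O (X1) → no; 3× O (X2) → no; 2× C (X4) → no.
That gives 2 matching atoms.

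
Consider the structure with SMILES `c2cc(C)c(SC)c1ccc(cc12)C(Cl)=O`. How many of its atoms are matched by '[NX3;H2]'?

0

The query [NX3;H2] means: aliphatic N with 3 total connections, two of them H — an -NH2 nitrogen (amine or amide).
Check the 16 heavy atoms by environment: 5× c (aromatic, H0, X3) → no; 5× c (aromatic, H1, X3) → no; 1× S (H0, X2) → no; 2× C (H3, X4) → no; 1× C (H0, X3) → no; 1× O (H0, X1) → no; 1× Cl (H0, X1) → no.
No environment satisfies the query, so 0 matching atoms.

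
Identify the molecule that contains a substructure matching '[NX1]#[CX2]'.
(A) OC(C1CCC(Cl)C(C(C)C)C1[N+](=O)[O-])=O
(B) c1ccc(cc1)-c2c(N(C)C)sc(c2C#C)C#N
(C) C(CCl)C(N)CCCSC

B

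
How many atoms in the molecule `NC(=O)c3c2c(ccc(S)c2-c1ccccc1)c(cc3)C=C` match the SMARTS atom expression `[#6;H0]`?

8

Check the 22 heavy atoms by environment: 7× c (aromatic, H0) → match; 9× c (aromatic, H1) → no; 1× C (H0) → match; 1× O (H0) → no; 1× N (H2) → no; 1× C (H1) → no; 1× C (H2) → no; 1× S (H1) → no.
Summing the matching environments: 7 + 1 = 8 matching atoms.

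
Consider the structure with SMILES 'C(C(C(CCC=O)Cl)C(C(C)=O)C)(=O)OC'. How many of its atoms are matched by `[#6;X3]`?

The query [#6;X3] means: any carbon (aromatic or not) with three total connections.
Check the 16 heavy atoms by environment: 8× C (X4) → no; 1× Cl (X1) → no; 3× C (X3) → match; 3× O (X1) → no; 1× O (X2) → no.
That gives 3 matching atoms.

3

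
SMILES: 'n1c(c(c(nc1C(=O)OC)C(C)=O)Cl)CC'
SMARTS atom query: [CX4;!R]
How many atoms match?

Check the 16 heavy atoms by environment: 2× n (aromatic, X2, in 6-ring) → no; 4× c (aromatic, X3, in 6-ring) → no; 1× Cl (X1, acyclic) → no; 4× C (X4, acyclic) → match; 2× C (X3, acyclic) → no; 2× O (X1, acyclic) → no; 1× O (X2, acyclic) → no.
That gives 4 matching atoms.

4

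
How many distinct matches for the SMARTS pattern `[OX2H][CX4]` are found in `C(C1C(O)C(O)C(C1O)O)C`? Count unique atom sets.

4

[OX2H][CX4] is the SMARTS for an aliphatic alcohol: a hydroxyl oxygen bound to an sp3 (X4) carbon.
The molecule carries 4 separate instances of a hydroxyl group (-OH) meeting every constraint; each maps to a distinct set of atoms, giving 4 matches.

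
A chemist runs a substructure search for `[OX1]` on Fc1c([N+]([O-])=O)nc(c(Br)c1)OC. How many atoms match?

2

The query [OX1] means: aliphatic oxygen with one total connection — typically a carbonyl =O or an oxide.
Check the 13 heavy atoms by environment: 1× n (aromatic, X2) → no; 5× c (aromatic, X3) → no; 1× O (X2) → no; 1× C (X4) → no; 1× F (X1) → no; 1× N (charge +1, X3) → no; 1× O (charge -1, X1) → match; 1× O (X1) → match; 1× Br (X1) → no.
Summing the matching environments: 1 + 1 = 2 matching atoms.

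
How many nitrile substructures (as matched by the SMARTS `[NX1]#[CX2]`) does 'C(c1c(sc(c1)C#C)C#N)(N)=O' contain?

1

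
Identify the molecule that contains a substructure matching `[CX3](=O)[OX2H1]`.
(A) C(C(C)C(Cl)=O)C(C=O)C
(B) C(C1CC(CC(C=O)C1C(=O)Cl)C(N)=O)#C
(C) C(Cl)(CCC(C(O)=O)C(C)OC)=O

C

[CX3](=O)[OX2H1] describes an sp2 carbon double-bonded to O and single-bonded to an -OH oxygen (a carboxylic acid).
(A) has an acyl chloride (-C(=O)Cl) but the carbonyl is bonded to Cl, not to an -OH oxygen.
(B) has an acyl chloride (-C(=O)Cl) but the carbonyl is bonded to Cl, not to an -OH oxygen.
(C) contains a carboxylic acid group (-C(=O)OH), which satisfies every atom and bond constraint.
So the answer is (C).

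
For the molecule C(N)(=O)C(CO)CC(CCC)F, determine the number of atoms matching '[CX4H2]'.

4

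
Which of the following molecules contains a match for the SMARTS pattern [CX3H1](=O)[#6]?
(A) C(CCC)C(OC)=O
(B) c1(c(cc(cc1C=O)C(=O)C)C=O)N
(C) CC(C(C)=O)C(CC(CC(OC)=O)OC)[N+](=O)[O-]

B

[CX3H1](=O)[#6] describes an sp2 carbon with one H, double-bonded to O and single-bonded to carbon (an aldehyde).
(A) has a methyl-ester group (-C(=O)OCH3) but the carbonyl carbon has H0, not H1.
(B) contains an aldehyde (-CHO), which satisfies every atom and bond constraint.
(C) has an acetyl/ketone group (-C(=O)CH3) but the carbonyl carbon has H0 (two carbon neighbours), not H1.
So the answer is (B).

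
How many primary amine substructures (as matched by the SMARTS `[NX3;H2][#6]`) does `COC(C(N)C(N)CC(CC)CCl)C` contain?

[NX3;H2][#6] is the SMARTS for a primary amine: a trivalent nitrogen with two H attached to carbon.
The molecule carries 2 separate instances of a primary amino group (-NH2) meeting every constraint; each maps to a distinct set of atoms, giving 2 matches.

2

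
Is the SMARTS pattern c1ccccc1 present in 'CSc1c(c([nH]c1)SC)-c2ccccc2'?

The pattern c1ccccc1 describes six aromatic carbons in a ring — a benzene ring.
The molecule carries a phenyl ring, whose atoms satisfy every constraint of the query, so the pattern matches.

Yes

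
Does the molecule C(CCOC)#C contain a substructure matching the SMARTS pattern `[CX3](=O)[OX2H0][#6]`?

No

The pattern [CX3](=O)[OX2H0][#6] describes a carbonyl carbon bonded to an oxygen that is itself bonded to carbon (no H on that O) — an ester.
The closest candidate here is a methoxy ether (-OCH3), but the ether oxygen is not adjacent to a C=O carbon. No other fragment satisfies the full query, so there is no match.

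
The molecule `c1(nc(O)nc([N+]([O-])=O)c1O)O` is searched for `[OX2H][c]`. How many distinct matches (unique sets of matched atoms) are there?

3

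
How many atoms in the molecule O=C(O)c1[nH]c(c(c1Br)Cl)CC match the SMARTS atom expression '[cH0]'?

4

The query [cH0] means: aromatic carbon with no attached hydrogen (substituted or ring-fusion).
Check the 12 heavy atoms by environment: 1× n (aromatic, H1) → no; 4× c (aromatic, H0) → match; 1× C (H2) → no; 1× C (H3) → no; 1× Cl (H0) → no; 1× Br (H0) → no; 1× C (H0) → no; 1× O (H0) → no; 1× O (H1) → no.
That gives 4 matching atoms.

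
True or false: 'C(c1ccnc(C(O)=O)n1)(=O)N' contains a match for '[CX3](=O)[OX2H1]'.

The pattern [CX3](=O)[OX2H1] describes an sp2 carbon double-bonded to O and single-bonded to an -OH oxygen — a carboxylic acid.
The molecule carries a carboxylic acid group (-C(=O)OH), whose atoms satisfy every constraint of the query, so the pattern matches.

True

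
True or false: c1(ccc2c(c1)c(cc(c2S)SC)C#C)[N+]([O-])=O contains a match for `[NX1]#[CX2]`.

False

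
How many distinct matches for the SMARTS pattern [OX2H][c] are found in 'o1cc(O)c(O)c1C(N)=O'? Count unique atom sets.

2

[OX2H][c] is the SMARTS for a phenol: a hydroxyl oxygen attached to an aromatic carbon.
The molecule carries 2 separate instances of a hydroxyl group (-OH) meeting every constraint; each maps to a distinct set of atoms, giving 2 matches.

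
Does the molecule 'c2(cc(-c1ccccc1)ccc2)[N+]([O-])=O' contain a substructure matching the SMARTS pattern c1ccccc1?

Yes

The pattern c1ccccc1 describes six aromatic carbons in a ring — a benzene ring.
The molecule carries a phenyl ring, whose atoms satisfy every constraint of the query, so the pattern matches.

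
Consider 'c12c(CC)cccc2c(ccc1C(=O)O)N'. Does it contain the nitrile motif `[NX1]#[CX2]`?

No

The pattern [NX1]#[CX2] describes a nitrogen triple-bonded to a two-connected carbon — a nitrile.
The closest candidate here is a primary amino group (-NH2), but the nitrogen is NX3 (three connections), not NX1 triple-bonded. No other fragment satisfies the full query, so there is no match.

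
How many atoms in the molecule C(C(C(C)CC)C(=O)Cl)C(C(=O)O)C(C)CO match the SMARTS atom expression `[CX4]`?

Check the 17 heavy atoms by environment: 10× C (X4) → match; 2× C (X3) → no; 2× O (X1) → no; 1× Cl (X1) → no; 2× O (X2) → no.
That gives 10 matching atoms.

10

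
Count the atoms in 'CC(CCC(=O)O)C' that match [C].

6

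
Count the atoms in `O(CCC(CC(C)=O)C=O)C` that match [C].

Check the 11 heavy atoms by environment: 8× C → match; 3× O → no.
That gives 8 matching atoms.

8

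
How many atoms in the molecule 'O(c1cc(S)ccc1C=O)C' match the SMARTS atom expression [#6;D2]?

The query [#6;D2] means: any carbon bonded to exactly two heavy atoms.
Check the 11 heavy atoms by environment: 3× c (aromatic, D3) → no; 3× c (aromatic, D2) → match; 1× C (D2) → match; 1× O (D1) → no; 1× O (D2) → no; 1× C (D1) → no; 1× S (D1) → no.
Summing the matching environments: 3 + 1 = 4 matching atoms.

4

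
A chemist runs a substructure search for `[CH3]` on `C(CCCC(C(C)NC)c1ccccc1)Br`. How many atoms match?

2

Check the 16 heavy atoms by environment: 2× C (H3) → match; 2× C (H1) → no; 4× C (H2) → no; 1× N (H1) → no; 1× Br (H0) → no; 1× c (aromatic, H0) → no; 5× c (aromatic, H1) → no.
That gives 2 matching atoms.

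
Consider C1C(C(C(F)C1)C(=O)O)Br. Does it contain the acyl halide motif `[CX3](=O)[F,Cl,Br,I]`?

The pattern [CX3](=O)[F,Cl,Br,I] describes a carbonyl carbon bonded to a halogen — an acyl halide.
The closest candidate here is a carboxylic acid group (-C(=O)OH), but the carbonyl is bonded to -OH, not to a halogen. No other fragment satisfies the full query, so there is no match.

No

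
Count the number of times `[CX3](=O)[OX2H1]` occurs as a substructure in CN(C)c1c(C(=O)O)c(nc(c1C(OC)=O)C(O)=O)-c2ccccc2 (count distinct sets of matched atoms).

2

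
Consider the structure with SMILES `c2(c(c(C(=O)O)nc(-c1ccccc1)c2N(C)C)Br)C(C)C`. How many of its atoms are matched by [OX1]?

1

Check the 22 heavy atoms by environment: 1× n (aromatic, X2) → no; 11× c (aromatic, X3) → no; 1× Br (X1) → no; 1× C (X3) → no; 1× O (X1) → match; 1× O (X2) → no; 5× C (X4) → no; 1× N (X3) → no.
That gives 1 matching atom.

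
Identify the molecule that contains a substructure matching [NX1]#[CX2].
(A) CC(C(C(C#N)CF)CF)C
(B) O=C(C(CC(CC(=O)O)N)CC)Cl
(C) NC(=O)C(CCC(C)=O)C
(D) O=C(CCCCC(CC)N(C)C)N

A

[NX1]#[CX2] describes a nitrogen triple-bonded to a two-connected carbon (a nitrile).
(A) contains a nitrile (-C#N), which satisfies every atom and bond constraint.
(B) has a primary amino group (-NH2) but the nitrogen is NX3 (three connections), not NX1 triple-bonded.
(C) has a primary amide (-C(=O)NH2) but the nitrogen is NX3, not NX1.
(D) has a primary amide (-C(=O)NH2) but the nitrogen is NX3, not NX1.
So the answer is (A).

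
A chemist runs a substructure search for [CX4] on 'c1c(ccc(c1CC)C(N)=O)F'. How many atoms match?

2

Check the 12 heavy atoms by environment: 6× c (aromatic, X3) → no; 1× F (X1) → no; 1× C (X3) → no; 1× O (X1) → no; 1× N (X3) → no; 2× C (X4) → match.
That gives 2 matching atoms.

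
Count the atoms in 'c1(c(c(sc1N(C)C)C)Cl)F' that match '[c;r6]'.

0

Check the 11 heavy atoms by environment: 1× s (aromatic, in 5-ring) → no; 4× c (aromatic, in 5-ring) → no; 1× N (acyclic) → no; 3× C (acyclic) → no; 1× F (acyclic) → no; 1× Cl (acyclic) → no.
No environment satisfies the query, so 0 matching atoms.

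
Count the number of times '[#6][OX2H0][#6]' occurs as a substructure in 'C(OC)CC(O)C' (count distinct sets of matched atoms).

[#6][OX2H0][#6] is the SMARTS for an ether: an aliphatic oxygen bridging two carbons with no H on the oxygen.
Exactly one fragment in the molecule meets all constraints, giving 1 match.

1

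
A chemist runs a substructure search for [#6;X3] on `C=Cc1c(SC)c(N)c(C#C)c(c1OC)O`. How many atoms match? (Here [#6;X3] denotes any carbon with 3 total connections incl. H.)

8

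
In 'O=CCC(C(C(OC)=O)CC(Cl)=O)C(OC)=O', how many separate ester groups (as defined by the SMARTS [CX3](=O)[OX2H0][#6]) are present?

2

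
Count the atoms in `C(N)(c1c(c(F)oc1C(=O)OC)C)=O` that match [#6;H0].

Check the 14 heavy atoms by environment: 1× o (aromatic, H0) → no; 4× c (aromatic, H0) → match; 2× C (H3) → no; 1× F (H0) → no; 2× C (H0) → match; 3× O (H0) → no; 1× N (H2) → no.
Summing the matching environments: 4 + 2 = 6 matching atoms.

6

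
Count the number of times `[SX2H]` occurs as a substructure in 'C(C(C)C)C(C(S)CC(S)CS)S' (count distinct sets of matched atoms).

4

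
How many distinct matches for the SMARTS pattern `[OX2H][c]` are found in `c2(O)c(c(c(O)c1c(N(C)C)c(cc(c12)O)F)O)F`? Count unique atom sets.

4

[OX2H][c] is the SMARTS for a phenol: a hydroxyl oxygen attached to an aromatic carbon.
The molecule carries 4 separate instances of a hydroxyl group (-OH) meeting every constraint; each maps to a distinct set of atoms, giving 4 matches.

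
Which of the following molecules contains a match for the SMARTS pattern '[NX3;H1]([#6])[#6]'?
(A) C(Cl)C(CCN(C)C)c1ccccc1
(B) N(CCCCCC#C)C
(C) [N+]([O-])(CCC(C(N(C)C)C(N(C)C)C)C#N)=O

B

[NX3;H1]([#6])[#6] describes a trivalent nitrogen with one H, bonded to two carbons (a secondary amine).
(A) has a dimethylamino group (-N(CH3)2) but the nitrogen has H0, not H1.
(B) contains an N-methylamino group (-NHCH3), which satisfies every atom and bond constraint.
(C) has a dimethylamino group (-N(CH3)2) but the nitrogen has H0, not H1.
So the answer is (B).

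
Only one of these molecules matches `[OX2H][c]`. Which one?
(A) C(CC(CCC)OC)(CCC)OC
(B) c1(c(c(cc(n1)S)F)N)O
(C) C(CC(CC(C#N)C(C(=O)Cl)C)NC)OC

B

[OX2H][c] describes a hydroxyl oxygen attached to an aromatic carbon (a phenol).
(A) has a methoxy ether (-OCH3) but the oxygen has H0, not H1.
(B) contains a hydroxyl group (-OH), which satisfies every atom and bond constraint.
(C) has a methoxy ether (-OCH3) but the oxygen has H0, not H1.
So the answer is (B).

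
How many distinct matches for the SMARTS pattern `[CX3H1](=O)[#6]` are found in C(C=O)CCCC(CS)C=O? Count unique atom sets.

[CX3H1](=O)[#6] is the SMARTS for an aldehyde: an sp2 carbon with one H, double-bonded to O and single-bonded to carbon.
The molecule carries 2 separate instances of an aldehyde (-CHO) meeting every constraint; each maps to a distinct set of atoms, giving 2 matches.

2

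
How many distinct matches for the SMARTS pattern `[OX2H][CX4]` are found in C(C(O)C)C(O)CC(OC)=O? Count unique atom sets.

2

[OX2H][CX4] is the SMARTS for an aliphatic alcohol: a hydroxyl oxygen bound to an sp3 (X4) carbon.
The molecule carries 2 separate instances of a hydroxyl group (-OH) meeting every constraint; each maps to a distinct set of atoms, giving 2 matches.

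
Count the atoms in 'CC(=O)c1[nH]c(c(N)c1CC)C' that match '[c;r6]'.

0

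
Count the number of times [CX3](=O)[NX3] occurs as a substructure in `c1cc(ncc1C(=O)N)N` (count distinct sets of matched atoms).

[CX3](=O)[NX3] is the SMARTS for an amide: a carbonyl carbon bonded to a trivalent nitrogen.
Exactly one fragment in the molecule meets all constraints, giving 1 match.

1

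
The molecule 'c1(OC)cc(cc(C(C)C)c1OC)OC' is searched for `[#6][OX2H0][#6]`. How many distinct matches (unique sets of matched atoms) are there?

[#6][OX2H0][#6] is the SMARTS for an ether: an aliphatic oxygen bridging two carbons with no H on the oxygen.
The molecule carries 3 separate instances of a methoxy ether (-OCH3) meeting every constraint; each maps to a distinct set of atoms, giving 3 matches.

3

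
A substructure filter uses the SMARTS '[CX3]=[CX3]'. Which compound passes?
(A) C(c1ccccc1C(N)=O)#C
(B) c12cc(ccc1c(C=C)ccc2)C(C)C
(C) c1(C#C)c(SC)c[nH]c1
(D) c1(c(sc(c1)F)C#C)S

B

[CX3]=[CX3] describes a non-aromatic C=C double bond between two sp2 carbons (an alkene).
(A) has an ethynyl group (-C#CH) but the C-C bond is a triple bond, not a double bond.
(B) contains a vinyl group (-CH=CH2), which satisfies every atom and bond constraint.
(C) has an ethynyl group (-C#CH) but the C-C bond is a triple bond, not a double bond.
(D) has an ethynyl group (-C#CH) but the C-C bond is a triple bond, not a double bond.
So the answer is (B).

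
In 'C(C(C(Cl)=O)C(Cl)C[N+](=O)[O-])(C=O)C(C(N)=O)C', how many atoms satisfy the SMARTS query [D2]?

2

The query [D2] means: atom with exactly two heavy-atom neighbours.
Check the 18 heavy atoms by environment: 2× C (D2) → match; 6× C (D3) → no; 1× C (D1) → no; 2× Cl (D1) → no; 4× O (D1) → no; 1× N (charge +1, D3) → no; 1× O (charge -1, D1) → no; 1× N (D1) → no.
That gives 2 matching atoms.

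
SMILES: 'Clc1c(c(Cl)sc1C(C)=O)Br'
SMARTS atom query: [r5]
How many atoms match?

5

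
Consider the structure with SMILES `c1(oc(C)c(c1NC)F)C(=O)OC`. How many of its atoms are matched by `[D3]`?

5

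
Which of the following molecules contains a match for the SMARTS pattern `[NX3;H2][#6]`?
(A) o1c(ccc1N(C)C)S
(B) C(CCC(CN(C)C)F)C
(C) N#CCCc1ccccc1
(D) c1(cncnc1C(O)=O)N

[NX3;H2][#6] describes a trivalent nitrogen with two H attached to carbon (a primary amine).
(A) has a dimethylamino group (-N(CH3)2) but the nitrogen has H0, not H2.
(B) has a dimethylamino group (-N(CH3)2) but the nitrogen has H0, not H2.
(C) has a nitrile (-C#N) but the nitrogen is NX1 (triple-bonded), not NX3 with two H.
(D) contains a primary amino group (-NH2), which satisfies every atom and bond constraint.
So the answer is (D).

D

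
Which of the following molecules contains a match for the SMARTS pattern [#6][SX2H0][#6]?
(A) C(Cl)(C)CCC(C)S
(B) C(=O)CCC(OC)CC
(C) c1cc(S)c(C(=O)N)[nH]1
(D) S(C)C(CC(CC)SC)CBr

D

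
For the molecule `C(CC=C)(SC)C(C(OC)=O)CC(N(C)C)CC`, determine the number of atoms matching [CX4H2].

3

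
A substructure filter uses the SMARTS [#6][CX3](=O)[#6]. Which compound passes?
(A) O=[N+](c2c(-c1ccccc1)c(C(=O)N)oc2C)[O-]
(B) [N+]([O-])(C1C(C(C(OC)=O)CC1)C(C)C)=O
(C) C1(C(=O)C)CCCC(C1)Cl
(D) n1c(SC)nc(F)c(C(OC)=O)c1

C

[#6][CX3](=O)[#6] describes a carbonyl carbon (no H) flanked by two carbons (a ketone).
(A) has a primary amide (-C(=O)NH2) but one neighbour of the carbonyl carbon is N, not C.
(B) has a methyl-ester group (-C(=O)OCH3) but one neighbour of the carbonyl carbon is O, not C.
(C) contains an acetyl/ketone group (-C(=O)CH3), which satisfies every atom and bond constraint.
(D) has a methyl-ester group (-C(=O)OCH3) but one neighbour of the carbonyl carbon is O, not C.
So the answer is (C).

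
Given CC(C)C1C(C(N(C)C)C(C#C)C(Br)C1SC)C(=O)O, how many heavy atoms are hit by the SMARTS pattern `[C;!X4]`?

Check the 20 heavy atoms by environment: 12× C (X4) → no; 1× S (X2) → no; 1× C (X3) → match; 1× O (X1) → no; 1× O (X2) → no; 1× Br (X1) → no; 2× C (X2) → match; 1× N (X3) → no.
Summing the matching environments: 1 + 2 = 3 matching atoms.

3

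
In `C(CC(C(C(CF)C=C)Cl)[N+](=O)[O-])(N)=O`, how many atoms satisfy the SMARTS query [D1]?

7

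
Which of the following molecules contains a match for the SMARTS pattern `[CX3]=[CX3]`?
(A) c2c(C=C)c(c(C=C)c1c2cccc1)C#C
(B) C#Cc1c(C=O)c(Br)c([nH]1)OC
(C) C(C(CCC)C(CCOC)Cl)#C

A

[CX3]=[CX3] describes a non-aromatic C=C double bond between two sp2 carbons (an alkene).
(A) contains a vinyl group (-CH=CH2), which satisfies every atom and bond constraint.
(B) has an ethynyl group (-C#CH) but the C-C bond is a triple bond, not a double bond.
(C) has an ethynyl group (-C#CH) but the C-C bond is a triple bond, not a double bond.
So the answer is (A).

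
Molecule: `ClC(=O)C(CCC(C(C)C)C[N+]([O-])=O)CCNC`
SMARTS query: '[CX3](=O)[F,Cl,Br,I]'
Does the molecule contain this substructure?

Yes

The pattern [CX3](=O)[F,Cl,Br,I] describes a carbonyl carbon bonded to a halogen — an acyl halide.
The molecule carries an acyl chloride (-C(=O)Cl), whose atoms satisfy every constraint of the query, so the pattern matches.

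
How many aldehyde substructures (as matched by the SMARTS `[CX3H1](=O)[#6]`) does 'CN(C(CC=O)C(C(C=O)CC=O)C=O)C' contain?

4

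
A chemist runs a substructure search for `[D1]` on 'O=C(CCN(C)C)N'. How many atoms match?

4

The query [D1] means: atom with exactly one heavy-atom neighbour (degree 1).
Check the 8 heavy atoms by environment: 2× C (D2) → no; 1× N (D3) → no; 2× C (D1) → match; 1× C (D3) → no; 1× O (D1) → match; 1× N (D1) → match.
Summing the matching environments: 2 + 1 + 1 = 4 matching atoms.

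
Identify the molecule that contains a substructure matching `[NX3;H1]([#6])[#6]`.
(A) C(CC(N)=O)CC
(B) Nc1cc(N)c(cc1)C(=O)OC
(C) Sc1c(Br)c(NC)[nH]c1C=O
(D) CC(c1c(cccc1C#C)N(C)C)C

[NX3;H1]([#6])[#6] describes a trivalent nitrogen with one H, bonded to two carbons (a secondary amine).
(A) has a primary amide (-C(=O)NH2) but the -C(=O)NH2 nitrogen has H2, not H1.
(B) has a primary amino group (-NH2) but the nitrogen has H2 and only one carbon neighbour.
(C) contains an N-methylamino group (-NHCH3), which satisfies every atom and bond constraint.
(D) has a dimethylamino group (-N(CH3)2) but the nitrogen has H0, not H1.
So the answer is (C).

C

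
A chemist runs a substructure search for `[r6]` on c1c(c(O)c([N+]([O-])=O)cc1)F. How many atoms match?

The query [r6] means: r6 matches atoms in a six-membered ring.
Check the 11 heavy atoms by environment: 6× c (aromatic, in 6-ring) → match; 1× N (charge +1, acyclic) → no; 1× O (charge -1, acyclic) → no; 2× O (acyclic) → no; 1× F (acyclic) → no.
That gives 6 matching atoms.

6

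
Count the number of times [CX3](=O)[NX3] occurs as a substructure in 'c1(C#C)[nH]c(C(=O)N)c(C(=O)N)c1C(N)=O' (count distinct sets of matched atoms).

3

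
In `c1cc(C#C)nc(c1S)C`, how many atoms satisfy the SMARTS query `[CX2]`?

2

Check the 10 heavy atoms by environment: 1× n (aromatic, X2) → no; 5× c (aromatic, X3) → no; 1× S (X2) → no; 2× C (X2) → match; 1× C (X4) → no.
That gives 2 matching atoms.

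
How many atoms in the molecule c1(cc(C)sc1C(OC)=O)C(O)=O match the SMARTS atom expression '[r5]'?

5

The query [r5] means: r5 matches atoms in a five-membered ring.
Check the 13 heavy atoms by environment: 1× s (aromatic, in 5-ring) → match; 4× c (aromatic, in 5-ring) → match; 4× C (acyclic) → no; 4× O (acyclic) → no.
Summing the matching environments: 1 + 4 = 5 matching atoms.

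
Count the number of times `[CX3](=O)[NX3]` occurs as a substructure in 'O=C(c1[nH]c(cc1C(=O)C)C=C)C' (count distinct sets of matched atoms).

[CX3](=O)[NX3] is the SMARTS for an amide: a carbonyl carbon bonded to a trivalent nitrogen.
No fragment in the molecule satisfies every constraint, giving 0 matches.

0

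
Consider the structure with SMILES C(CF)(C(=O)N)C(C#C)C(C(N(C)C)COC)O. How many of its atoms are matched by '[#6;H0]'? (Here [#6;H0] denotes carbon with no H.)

2

Check the 18 heavy atoms by environment: 2× C (H2) → no; 5× C (H1) → no; 1× N (H0) → no; 3× C (H3) → no; 2× C (H0) → match; 2× O (H0) → no; 1× N (H2) → no; 1× O (H1) → no; 1× F (H0) → no.
That gives 2 matching atoms.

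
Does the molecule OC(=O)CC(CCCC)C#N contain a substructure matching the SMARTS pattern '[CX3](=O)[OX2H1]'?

Yes

The pattern [CX3](=O)[OX2H1] describes an sp2 carbon double-bonded to O and single-bonded to an -OH oxygen — a carboxylic acid.
The molecule carries a carboxylic acid group (-C(=O)OH), whose atoms satisfy every constraint of the query, so the pattern matches.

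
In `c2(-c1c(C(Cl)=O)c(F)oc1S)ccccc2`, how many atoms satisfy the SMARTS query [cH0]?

The query [cH0] means: aromatic carbon with no attached hydrogen (substituted or ring-fusion).
Check the 16 heavy atoms by environment: 1× o (aromatic, H0) → no; 5× c (aromatic, H0) → match; 1× S (H1) → no; 5× c (aromatic, H1) → no; 1× C (H0) → no; 1× O (H0) → no; 1× Cl (H0) → no; 1× F (H0) → no.
That gives 5 matching atoms.

5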